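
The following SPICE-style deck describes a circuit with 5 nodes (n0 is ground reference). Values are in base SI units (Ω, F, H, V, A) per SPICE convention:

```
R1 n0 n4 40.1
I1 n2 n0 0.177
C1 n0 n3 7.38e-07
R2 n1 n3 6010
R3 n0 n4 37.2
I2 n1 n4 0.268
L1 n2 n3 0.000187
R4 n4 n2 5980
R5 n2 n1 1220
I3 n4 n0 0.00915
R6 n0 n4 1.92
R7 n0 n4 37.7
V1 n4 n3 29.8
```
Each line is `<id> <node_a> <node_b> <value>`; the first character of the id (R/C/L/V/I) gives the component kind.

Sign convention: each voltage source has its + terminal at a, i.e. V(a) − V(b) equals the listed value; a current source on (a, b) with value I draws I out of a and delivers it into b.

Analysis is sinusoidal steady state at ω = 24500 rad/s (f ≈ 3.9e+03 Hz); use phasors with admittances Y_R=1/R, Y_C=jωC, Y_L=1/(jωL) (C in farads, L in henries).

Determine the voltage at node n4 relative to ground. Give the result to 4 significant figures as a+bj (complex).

Apply KCL at each of the 4 non-ground nodes and solve the resulting linear system.
Node n1: branches {R2, I2, R5} → V_1 = -301.9-0.5957j
Node n2: branches {I1, L1, R4, R5} → V_2 = -30.09-0.9009j
Node n3: branches {C1, R2, L1, V1} → V_3 = -30.08+0.9078j
Node n4: branches {R1, R3, I2, R4, I3, R6, R7, V1} → V_4 = -0.2833+0.9078j
Source currents: i(V1)=0.4236-0.5442j

-0.2833+0.9078j V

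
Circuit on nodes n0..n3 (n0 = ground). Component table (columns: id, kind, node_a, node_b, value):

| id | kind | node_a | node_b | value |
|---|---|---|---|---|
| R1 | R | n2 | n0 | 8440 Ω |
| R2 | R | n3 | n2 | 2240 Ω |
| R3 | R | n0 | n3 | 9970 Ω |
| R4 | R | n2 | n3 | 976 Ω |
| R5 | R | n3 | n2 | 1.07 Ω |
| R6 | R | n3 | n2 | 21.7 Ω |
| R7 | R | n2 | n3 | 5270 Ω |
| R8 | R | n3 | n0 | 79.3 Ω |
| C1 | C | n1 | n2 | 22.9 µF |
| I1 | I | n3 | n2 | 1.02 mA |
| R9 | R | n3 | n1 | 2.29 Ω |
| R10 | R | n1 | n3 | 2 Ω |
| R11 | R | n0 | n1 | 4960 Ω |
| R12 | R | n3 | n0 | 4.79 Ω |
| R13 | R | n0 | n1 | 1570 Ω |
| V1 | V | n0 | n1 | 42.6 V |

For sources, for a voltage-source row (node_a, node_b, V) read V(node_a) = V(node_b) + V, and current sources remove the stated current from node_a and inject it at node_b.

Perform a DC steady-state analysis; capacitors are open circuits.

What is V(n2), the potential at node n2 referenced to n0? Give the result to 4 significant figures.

Apply KCL at each of the 3 non-ground nodes and solve the resulting linear system.
Node n1: branches {C1, R9, R10, R11, R13, V1} → V_1 = -42.60
Node n2: branches {R1, R2, R4, R5, R6, R7, C1, I1} → V_2 = -34.44
Node n3: branches {R2, R3, R4, R5, R6, R7, R8, I1, R9, R10, R12} → V_3 = -34.45
Source currents: i(V1)=-7.670

-34.44 V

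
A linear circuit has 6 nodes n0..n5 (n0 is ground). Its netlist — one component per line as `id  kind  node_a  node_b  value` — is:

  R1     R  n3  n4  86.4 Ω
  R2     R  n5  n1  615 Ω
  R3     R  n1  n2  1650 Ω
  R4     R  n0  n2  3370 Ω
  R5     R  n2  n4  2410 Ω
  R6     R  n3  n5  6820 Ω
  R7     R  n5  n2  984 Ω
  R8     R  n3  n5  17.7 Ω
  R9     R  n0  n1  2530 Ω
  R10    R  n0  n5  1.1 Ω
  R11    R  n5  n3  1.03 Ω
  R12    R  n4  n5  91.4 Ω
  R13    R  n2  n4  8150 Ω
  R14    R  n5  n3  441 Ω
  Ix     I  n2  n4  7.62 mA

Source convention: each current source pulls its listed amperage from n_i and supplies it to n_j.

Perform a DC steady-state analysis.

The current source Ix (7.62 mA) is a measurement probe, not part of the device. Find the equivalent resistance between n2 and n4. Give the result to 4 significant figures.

R_eq = 457.5 Ω

Element admittances at DC:
  Y(R1) = 0.01157 S between n3,n4
  Y(R2) = 0.001626 S between n5,n1
  Y(R3) = 0.0006061 S between n1,n2
  Y(R4) = 0.0002967 S between n0,n2
  Y(R5) = 0.0004149 S between n2,n4
  Y(R6) = 0.0001466 S between n3,n5
  Y(R7) = 0.001016 S between n5,n2
  Y(R8) = 0.05650 S between n3,n5
  Y(R9) = 0.0003953 S between n0,n1
  Y(R10) = 0.9091 S between n0,n5
  Y(R11) = 0.9709 S between n5,n3
  Y(R12) = 0.01094 S between n4,n5
  Y(R13) = 0.0001227 S between n2,n4
  Y(R14) = 0.002268 S between n5,n3
  Ix: injects 0.00762 A into n4 (from n2)
Assemble and solve the 5×5 MNA system:
  V(n1)=-0.7438  V(n2)=-3.228  V(n3)=0.004230  V(n4)=0.2580  V(n5)=0.001377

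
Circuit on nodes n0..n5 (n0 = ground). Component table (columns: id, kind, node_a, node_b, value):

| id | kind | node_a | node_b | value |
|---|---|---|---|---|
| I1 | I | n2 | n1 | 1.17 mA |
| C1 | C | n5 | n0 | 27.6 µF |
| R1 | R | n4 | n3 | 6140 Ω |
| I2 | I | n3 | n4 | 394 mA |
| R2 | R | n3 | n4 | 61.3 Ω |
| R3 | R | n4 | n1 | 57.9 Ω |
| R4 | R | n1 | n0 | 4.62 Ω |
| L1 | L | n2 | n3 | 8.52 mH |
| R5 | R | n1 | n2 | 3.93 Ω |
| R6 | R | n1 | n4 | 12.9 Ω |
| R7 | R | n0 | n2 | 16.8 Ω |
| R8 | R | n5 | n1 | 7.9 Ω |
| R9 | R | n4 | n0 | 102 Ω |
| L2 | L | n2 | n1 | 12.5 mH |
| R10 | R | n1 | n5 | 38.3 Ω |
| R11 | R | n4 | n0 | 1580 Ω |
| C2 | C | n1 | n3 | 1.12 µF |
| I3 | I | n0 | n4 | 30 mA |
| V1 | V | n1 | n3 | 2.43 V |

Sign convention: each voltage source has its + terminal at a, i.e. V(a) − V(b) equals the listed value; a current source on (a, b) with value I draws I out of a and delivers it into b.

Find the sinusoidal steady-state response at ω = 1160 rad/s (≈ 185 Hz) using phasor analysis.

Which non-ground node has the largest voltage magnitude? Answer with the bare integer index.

4

Apply KCL at each of the 5 non-ground nodes and solve the resulting linear system.
Node n1: branches {I1, R3, R4, R5, R6, R8, L2, R10, C2, V1} → V_1 = 0.04719-0.1312j
Node n2: branches {I1, L1, R5, R7, L2} → V_2 = -0.3011+0.4880j
Node n3: branches {R1, I2, R2, L1, C2, V1} → V_3 = -2.383-0.1312j
Node n4: branches {R1, I2, R2, R3, R6, R9, R11, I3} → V_4 = 3.198-0.1200j
Node n5: branches {C1, R8, R10} → V_5 = 0.01885-0.1352j
Source currents: i(V1)=0.2394+0.2073j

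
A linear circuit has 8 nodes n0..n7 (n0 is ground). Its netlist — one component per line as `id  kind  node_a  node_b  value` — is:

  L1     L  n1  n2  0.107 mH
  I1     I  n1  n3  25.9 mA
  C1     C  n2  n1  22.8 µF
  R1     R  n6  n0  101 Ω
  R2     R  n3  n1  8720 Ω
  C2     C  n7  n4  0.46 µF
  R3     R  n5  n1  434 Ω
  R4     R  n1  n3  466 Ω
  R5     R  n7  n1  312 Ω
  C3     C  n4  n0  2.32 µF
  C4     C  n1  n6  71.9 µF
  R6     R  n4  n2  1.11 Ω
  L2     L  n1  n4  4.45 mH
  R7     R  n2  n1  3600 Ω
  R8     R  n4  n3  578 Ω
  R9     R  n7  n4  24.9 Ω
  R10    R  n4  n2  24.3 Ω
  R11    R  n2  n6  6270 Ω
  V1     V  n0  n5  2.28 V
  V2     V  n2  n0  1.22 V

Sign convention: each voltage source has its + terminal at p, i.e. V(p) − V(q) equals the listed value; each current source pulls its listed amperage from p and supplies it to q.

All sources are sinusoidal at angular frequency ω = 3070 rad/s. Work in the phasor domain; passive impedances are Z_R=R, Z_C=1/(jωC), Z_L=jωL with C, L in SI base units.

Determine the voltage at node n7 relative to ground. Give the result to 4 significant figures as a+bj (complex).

1.231-0.008570j V

Element admittances at ω=3070 rad/s:
  Y(L1) = 0.000-3.044j S between n1,n2
  I1: injects 0.0259 A into n3 (from n1)
  Y(C1) = 0.000+0.07000j S between n2,n1
  Y(R1) = 0.009901+0.000j S between n6,n0
  Y(R2) = 0.0001147+0.000j S between n3,n1
  Y(C2) = 0.000+0.001412j S between n7,n4
  Y(R3) = 0.002304+0.000j S between n5,n1
  Y(R4) = 0.002146+0.000j S between n1,n3
  Y(R5) = 0.003205+0.000j S between n7,n1
  Y(C3) = 0.000+0.007122j S between n4,n0
  Y(C4) = 0.000+0.2207j S between n1,n6
  Y(R6) = 0.9009+0.000j S between n4,n2
  Y(L2) = 0.000-0.07320j S between n1,n4
  Y(R7) = 0.0002778+0.000j S between n2,n1
  Y(R8) = 0.001730+0.000j S between n4,n3
  Y(R9) = 0.04016+0.000j S between n7,n4
  Y(R10) = 0.04115+0.000j S between n4,n2
  Y(R11) = 0.0001595+0.000j S between n2,n6
  V1: constraint V(n0)−V(n5) = 2.28
  V2: constraint V(n2)−V(n0) = 1.22
Assemble and solve the 9×9 MNA system:
  V(n1)=1.220-0.01048j  V(n2)=1.220+0.000j  V(n3)=7.715-0.009598j  V(n4)=1.232-0.008447j  V(n5)=-2.280+0.000j  V(n6)=1.218+0.04417j  V(n7)=1.231-0.008570j
  i(V1)=-0.008065+2.414e-05j  i(V2)=-0.02019-0.009186j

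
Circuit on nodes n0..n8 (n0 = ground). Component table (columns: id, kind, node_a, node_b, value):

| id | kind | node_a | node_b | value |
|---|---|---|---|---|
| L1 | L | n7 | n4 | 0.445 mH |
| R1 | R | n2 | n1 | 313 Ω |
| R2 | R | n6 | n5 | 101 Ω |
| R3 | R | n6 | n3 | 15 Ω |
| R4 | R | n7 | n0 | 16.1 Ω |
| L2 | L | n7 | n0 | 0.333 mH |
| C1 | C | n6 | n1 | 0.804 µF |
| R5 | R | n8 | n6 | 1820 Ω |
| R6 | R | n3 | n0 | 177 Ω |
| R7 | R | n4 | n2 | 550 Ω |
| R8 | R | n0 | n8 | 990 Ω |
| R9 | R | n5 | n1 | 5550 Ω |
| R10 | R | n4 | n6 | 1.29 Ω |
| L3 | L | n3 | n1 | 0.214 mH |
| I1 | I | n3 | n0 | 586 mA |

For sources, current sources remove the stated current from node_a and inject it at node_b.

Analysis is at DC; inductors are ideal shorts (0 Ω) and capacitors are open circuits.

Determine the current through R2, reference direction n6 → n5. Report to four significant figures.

0.001397 A

MNA unknowns: 8 node voltages V₁..V_8 plus 3 source currents (L1, L2, L3)
L1: row V7−V4=0, i_L1 at 7,4
R1: Y=0.003195 on G[2,1]
R2: Y=0.009901 on G[6,5]
R3: Y=0.06667 on G[6,3]
R4: Y=0.06211 on G[7,0]
L2: row V7−V0=0, i_L2 at 7,0
C1: Y=0.000 on G[6,1]
R5: Y=0.0005495 on G[8,6]
R6: Y=0.005650 on G[3,0]
R7: Y=0.001818 on G[4,2]
R8: Y=0.001010 on G[0,8]
R9: Y=0.0001802 on G[5,1]
R10: Y=0.7752 on G[4,6]
L3: row V3−V1=0, i_L3 at 3,1
I1: z[3]−=0.586, z[0]+=0.586
solve → V1=-8.574, V2=-5.464, V3=-8.574, V4=0.000, V5=-0.8214, V6=-0.6803, V7=0.000, V8=-0.2397
aux → i_L1=0.5373, i_L2=-0.5373, i_L3=-0.01133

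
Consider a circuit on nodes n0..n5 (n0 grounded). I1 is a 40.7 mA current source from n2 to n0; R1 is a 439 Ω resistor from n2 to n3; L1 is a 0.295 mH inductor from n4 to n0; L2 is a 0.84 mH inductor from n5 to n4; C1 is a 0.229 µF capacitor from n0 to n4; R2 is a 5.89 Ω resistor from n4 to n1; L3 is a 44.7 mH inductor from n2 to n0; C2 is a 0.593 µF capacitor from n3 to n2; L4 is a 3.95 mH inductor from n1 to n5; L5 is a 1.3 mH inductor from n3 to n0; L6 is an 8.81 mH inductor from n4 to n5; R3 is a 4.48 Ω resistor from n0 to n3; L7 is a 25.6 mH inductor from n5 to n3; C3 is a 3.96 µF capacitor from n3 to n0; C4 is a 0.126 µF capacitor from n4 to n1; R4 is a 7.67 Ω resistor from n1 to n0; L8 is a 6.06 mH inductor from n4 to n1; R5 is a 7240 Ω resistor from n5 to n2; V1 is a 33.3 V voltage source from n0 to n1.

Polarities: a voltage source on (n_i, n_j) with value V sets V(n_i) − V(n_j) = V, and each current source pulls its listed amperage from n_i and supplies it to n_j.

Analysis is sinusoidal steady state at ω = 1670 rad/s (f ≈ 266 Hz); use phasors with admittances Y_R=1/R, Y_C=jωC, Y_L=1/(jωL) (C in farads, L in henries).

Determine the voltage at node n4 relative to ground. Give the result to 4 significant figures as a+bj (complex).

MNA unknowns: 5 node voltages V₁..V_5 plus 1 source current (V1)
I1: z[2]−=0.0407, z[0]+=0.0407
R1: Y=0.002278+0.000j on G[2,3]
L1: Y=0.000-2.030j on G[4,0]
L2: Y=0.000-0.7129j on G[5,4]
C1: Y=0.000+0.0003824j on G[0,4]
R2: Y=0.1698+0.000j on G[4,1]
L3: Y=0.000-0.01340j on G[2,0]
C2: Y=0.000+0.0009903j on G[3,2]
L4: Y=0.000-0.1516j on G[1,5]
L5: Y=0.000-0.4606j on G[3,0]
L6: Y=0.000-0.06797j on G[4,5]
R3: Y=0.2232+0.000j on G[0,3]
L7: Y=0.000-0.02339j on G[5,3]
C3: Y=0.000+0.006613j on G[3,0]
C4: Y=0.000+0.0002104j on G[4,1]
R4: Y=0.1304+0.000j on G[1,0]
L8: Y=0.000-0.09881j on G[4,1]
R5: Y=0.0001381+0.000j on G[5,2]
V1: row V0−V1=33.3, i_V1 at 0,1
solve → V1=-33.30+0.000j, V2=-0.6132-3.321j, V3=-0.3436+0.07724j, V4=-3.431-2.232j, V5=-8.093-1.820j
aux → i_V1=-8.917+7.145j

-3.431-2.232j V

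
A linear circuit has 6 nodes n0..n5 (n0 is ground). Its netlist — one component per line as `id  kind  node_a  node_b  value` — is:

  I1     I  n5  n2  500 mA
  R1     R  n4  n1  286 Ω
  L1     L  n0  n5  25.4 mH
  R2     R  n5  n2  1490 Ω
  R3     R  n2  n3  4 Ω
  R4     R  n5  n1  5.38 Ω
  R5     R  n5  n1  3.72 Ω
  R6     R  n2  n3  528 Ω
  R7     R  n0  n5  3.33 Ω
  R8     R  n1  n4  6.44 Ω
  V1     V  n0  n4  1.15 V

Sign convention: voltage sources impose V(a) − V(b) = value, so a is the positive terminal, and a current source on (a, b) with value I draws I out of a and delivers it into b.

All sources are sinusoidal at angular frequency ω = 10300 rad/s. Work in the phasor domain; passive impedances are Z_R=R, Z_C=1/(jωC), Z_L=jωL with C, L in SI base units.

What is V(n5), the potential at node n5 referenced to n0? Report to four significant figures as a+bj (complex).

Apply KCL at each of the 5 non-ground nodes and solve the resulting linear system.
Node n1: branches {R1, R4, R5, R8} → V_1 = -0.5376-0.002194j
Node n2: branches {I1, R2, R3, R6} → V_2 = 744.7-0.002961j
Node n3: branches {R3, R6} → V_3 = 744.7-0.002961j
Node n4: branches {R1, R8, V1} → V_4 = -1.150+0.000j
Node n5: branches {I1, L1, R2, R4, R5, R7} → V_5 = -0.3238-0.002961j
Source currents: i(V1)=-0.09723+0.0003484j

-0.3238-0.002961j V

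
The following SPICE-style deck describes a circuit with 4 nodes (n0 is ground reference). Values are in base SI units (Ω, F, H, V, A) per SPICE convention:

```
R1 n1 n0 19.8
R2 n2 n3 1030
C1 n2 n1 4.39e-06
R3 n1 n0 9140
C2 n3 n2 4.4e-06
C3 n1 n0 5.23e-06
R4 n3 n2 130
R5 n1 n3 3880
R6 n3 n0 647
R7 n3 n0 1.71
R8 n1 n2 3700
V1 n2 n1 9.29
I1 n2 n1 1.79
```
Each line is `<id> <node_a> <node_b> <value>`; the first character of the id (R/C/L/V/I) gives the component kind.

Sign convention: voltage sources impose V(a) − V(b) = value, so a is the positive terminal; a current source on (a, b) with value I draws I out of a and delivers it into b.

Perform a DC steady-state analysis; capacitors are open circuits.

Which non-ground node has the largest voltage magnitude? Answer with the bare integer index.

2

Element admittances at DC:
  Y(R1) = 0.05051 S between n1,n0
  Y(R2) = 0.0009709 S between n2,n3
  Y(C1) = 0.000 S between n2,n1
  Y(R3) = 0.0001094 S between n1,n0
  Y(C2) = 0.000 S between n3,n2
  Y(C3) = 0.000 S between n1,n0
  Y(R4) = 0.007692 S between n3,n2
  Y(R5) = 0.0002577 S between n1,n3
  Y(R6) = 0.001546 S between n3,n0
  Y(R7) = 0.5848 S between n3,n0
  Y(R8) = 0.0002703 S between n1,n2
  V1: constraint V(n2)−V(n1) = 9.29
  I1: injects 1.79 A into n1 (from n2)
Assemble and solve the 4×4 MNA system:
  V(n1)=-1.335  V(n2)=7.955  V(n3)=0.1152
  i(V1)=-1.860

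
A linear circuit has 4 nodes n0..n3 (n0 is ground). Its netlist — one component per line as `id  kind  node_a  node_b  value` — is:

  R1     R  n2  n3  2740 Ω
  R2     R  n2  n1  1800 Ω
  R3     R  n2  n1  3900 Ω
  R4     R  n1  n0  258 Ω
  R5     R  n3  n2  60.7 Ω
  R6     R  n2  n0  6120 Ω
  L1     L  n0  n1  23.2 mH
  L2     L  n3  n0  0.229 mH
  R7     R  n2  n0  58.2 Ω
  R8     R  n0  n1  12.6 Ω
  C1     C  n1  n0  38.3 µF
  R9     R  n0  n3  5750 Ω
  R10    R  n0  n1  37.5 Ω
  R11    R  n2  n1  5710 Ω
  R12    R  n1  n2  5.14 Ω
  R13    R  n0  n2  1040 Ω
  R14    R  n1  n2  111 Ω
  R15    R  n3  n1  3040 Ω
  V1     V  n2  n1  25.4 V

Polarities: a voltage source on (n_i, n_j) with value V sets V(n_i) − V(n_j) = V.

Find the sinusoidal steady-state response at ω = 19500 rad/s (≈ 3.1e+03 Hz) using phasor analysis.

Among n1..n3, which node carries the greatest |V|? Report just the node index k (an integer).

2

MNA unknowns: 3 node voltages V₁..V_3 plus 1 source current (V1)
R1: Y=0.0003650+0.000j on G[2,3]
R2: Y=0.0005556+0.000j on G[2,1]
R3: Y=0.0002564+0.000j on G[2,1]
R4: Y=0.003876+0.000j on G[1,0]
R5: Y=0.01647+0.000j on G[3,2]
R6: Y=0.0001634+0.000j on G[2,0]
L1: Y=0.000-0.002210j on G[0,1]
L2: Y=0.000-0.2239j on G[3,0]
R7: Y=0.01718+0.000j on G[2,0]
R8: Y=0.07937+0.000j on G[0,1]
C1: Y=0.000+0.7469j on G[1,0]
R9: Y=0.0001739+0.000j on G[0,3]
R10: Y=0.02667+0.000j on G[0,1]
R11: Y=0.0001751+0.000j on G[2,1]
R12: Y=0.1946+0.000j on G[1,2]
R13: Y=0.0009615+0.000j on G[0,2]
R14: Y=0.009009+0.000j on G[1,2]
R15: Y=0.0003289+0.000j on G[3,1]
V1: row V2−V1=25.4, i_V1 at 2,1
solve → V1=-0.1832+1.162j, V2=25.22+1.162j, V3=0.05741+1.891j
aux → i_V1=-6.081-0.008980j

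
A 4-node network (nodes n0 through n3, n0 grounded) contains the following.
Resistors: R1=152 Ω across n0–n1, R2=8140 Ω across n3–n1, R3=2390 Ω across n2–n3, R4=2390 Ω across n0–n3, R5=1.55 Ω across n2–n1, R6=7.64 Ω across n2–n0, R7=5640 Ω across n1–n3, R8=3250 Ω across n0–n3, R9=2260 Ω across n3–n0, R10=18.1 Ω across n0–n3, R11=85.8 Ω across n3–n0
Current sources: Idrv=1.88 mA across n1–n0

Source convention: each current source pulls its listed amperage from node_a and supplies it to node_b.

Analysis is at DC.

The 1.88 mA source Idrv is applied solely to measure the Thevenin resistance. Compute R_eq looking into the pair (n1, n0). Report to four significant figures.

R_eq = 8.622 Ω

Element admittances at DC:
  Y(R1) = 0.006579 S between n0,n1
  Y(R2) = 0.0001229 S between n3,n1
  Y(R3) = 0.0004184 S between n2,n3
  Y(R4) = 0.0004184 S between n0,n3
  Y(R5) = 0.6452 S between n2,n1
  Y(R6) = 0.1309 S between n2,n0
  Y(R7) = 0.0001773 S between n1,n3
  Y(R8) = 0.0003077 S between n0,n3
  Y(R9) = 0.0004425 S between n3,n0
  Y(R10) = 0.05525 S between n0,n3
  Y(R11) = 0.01166 S between n3,n0
  Idrv: injects 0.00188 A into n0 (from n1)
Assemble and solve the 3×3 MNA system:
  V(n1)=-0.01621  V(n2)=-0.01347  V(n3)=-0.0001527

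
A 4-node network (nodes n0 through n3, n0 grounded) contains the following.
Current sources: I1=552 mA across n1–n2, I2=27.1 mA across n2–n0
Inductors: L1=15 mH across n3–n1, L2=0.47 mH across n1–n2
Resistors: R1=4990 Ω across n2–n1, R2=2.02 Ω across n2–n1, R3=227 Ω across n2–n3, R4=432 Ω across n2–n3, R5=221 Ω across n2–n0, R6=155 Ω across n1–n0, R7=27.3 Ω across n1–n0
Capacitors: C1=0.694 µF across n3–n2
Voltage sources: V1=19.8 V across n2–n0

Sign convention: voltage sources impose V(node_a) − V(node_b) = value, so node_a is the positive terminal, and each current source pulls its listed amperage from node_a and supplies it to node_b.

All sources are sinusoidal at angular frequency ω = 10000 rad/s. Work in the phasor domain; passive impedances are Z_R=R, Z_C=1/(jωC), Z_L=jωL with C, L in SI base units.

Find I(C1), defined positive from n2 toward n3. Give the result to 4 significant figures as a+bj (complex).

Apply KCL at each of the 3 non-ground nodes and solve the resulting linear system.
Node n1: branches {I1, L1, R1, R2, L2, R6, R7} → V_1 = 17.58-0.8942j
Node n2: branches {I1, R1, R2, C1, I2, L2, R3, R4, R5, V1} → V_2 = 19.80+0.000j
Node n3: branches {L1, C1, R3, R4} → V_3 = 19.00+2.233j
Source currents: i(V1)=-0.8742+0.03852j

0.01549+0.005526j A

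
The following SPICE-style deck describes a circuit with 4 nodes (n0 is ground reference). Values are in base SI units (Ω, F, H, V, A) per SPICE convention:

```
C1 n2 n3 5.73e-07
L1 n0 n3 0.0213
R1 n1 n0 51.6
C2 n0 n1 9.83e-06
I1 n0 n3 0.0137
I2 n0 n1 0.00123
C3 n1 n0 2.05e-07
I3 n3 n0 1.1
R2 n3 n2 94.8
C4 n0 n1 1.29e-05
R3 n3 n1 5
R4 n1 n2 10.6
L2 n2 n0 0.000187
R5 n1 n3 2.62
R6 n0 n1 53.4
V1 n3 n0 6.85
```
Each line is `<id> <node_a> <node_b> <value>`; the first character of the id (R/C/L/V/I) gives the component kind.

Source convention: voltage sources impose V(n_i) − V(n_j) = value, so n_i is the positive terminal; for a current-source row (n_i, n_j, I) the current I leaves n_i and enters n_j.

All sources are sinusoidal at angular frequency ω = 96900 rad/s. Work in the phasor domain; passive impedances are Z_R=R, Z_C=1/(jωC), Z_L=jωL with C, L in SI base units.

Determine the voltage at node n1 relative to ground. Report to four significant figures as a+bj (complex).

MNA unknowns: 3 node voltages V₁..V_3 plus 1 source current (V1)
C1: Y=0.000+0.05552j on G[2,3]
L1: Y=0.000-0.0004845j on G[0,3]
R1: Y=0.01938+0.000j on G[1,0]
C2: Y=0.000+0.9525j on G[0,1]
I1: z[0]−=0.0137, z[3]+=0.0137
I2: z[0]−=0.00123, z[1]+=0.00123
C3: Y=0.000+0.01986j on G[1,0]
I3: z[3]−=1.1, z[0]+=1.1
R2: Y=0.01055+0.000j on G[3,2]
C4: Y=0.000+1.250j on G[0,1]
R3: Y=0.2000+0.000j on G[3,1]
R4: Y=0.09434+0.000j on G[1,2]
L2: Y=0.000-0.05519j on G[2,0]
R5: Y=0.3817+0.000j on G[1,3]
R6: Y=0.01873+0.000j on G[0,1]
V1: row V3−V0=6.85, i_V1 at 3,0
solve → V1=0.6202-1.647j, V2=1.254+2.140j, V3=6.850+0.000j
aux → i_V1=-4.888-1.243j

0.6202-1.647j V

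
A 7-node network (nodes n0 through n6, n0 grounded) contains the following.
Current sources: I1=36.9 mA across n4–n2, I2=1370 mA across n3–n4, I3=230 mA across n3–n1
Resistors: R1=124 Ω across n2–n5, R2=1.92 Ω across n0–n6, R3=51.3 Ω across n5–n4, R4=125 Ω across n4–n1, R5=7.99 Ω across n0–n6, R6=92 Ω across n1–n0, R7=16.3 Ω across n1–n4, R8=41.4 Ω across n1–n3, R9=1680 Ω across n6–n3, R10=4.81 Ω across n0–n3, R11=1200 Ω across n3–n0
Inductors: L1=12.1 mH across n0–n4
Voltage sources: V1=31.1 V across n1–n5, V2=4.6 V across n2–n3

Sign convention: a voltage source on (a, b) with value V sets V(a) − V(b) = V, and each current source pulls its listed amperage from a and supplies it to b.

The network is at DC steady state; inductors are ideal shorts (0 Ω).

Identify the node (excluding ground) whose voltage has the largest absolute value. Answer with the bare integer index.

5

Element admittances at DC:
  I1: injects 0.0369 A into n2 (from n4)
  Y(R1) = 0.008065 S between n2,n5
  Y(R2) = 0.5208 S between n0,n6
  Y(R3) = 0.01949 S between n5,n4
  Y(R4) = 0.008000 S between n4,n1
  Y(R5) = 0.1252 S between n0,n6
  Y(R6) = 0.01087 S between n1,n0
  L1: short n0↔n4 (DC inductor)
  I2: injects 1.37 A into n4 (from n3)
  Y(R7) = 0.06135 S between n1,n4
  Y(R8) = 0.02415 S between n1,n3
  I3: injects 0.23 A into n1 (from n3)
  Y(R9) = 0.0005952 S between n6,n3
  Y(R10) = 0.2079 S between n0,n3
  Y(R11) = 0.0008333 S between n3,n0
  V1: constraint V(n1)−V(n5) = 31.1
  V2: constraint V(n2)−V(n3) = 4.6
Assemble and solve the 9×9 MNA system:
  V(n1)=6.873  V(n2)=-2.146  V(n3)=-6.746  V(n4)=0.000  V(n5)=-24.23  V(n6)=-0.006211
  i(L1)=-1.337  i(V1)=-0.6503  i(V2)=-0.1412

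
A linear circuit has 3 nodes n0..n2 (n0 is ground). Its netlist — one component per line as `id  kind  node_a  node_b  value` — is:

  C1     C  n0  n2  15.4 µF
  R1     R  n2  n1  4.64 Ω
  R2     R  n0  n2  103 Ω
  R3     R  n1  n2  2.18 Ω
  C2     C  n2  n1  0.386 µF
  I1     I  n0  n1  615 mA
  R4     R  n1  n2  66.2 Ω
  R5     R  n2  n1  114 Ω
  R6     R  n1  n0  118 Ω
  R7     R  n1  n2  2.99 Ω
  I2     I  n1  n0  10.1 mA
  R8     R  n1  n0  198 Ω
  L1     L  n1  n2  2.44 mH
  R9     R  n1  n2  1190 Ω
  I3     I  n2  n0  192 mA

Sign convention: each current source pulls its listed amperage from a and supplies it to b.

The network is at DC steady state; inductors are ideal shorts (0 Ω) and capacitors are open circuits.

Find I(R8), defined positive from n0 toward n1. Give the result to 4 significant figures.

Element admittances at DC:
  Y(C1) = 0.000 S between n0,n2
  Y(R1) = 0.2155 S between n2,n1
  Y(R2) = 0.009709 S between n0,n2
  Y(R3) = 0.4587 S between n1,n2
  Y(C2) = 0.000 S between n2,n1
  I1: injects 0.615 A into n1 (from n0)
  Y(R4) = 0.01511 S between n1,n2
  Y(R5) = 0.008772 S between n2,n1
  Y(R6) = 0.008475 S between n1,n0
  Y(R7) = 0.3344 S between n1,n2
  I2: injects 0.0101 A into n0 (from n1)
  Y(R8) = 0.005051 S between n1,n0
  L1: short n1↔n2 (DC inductor)
  Y(R9) = 0.0008403 S between n1,n2
  I3: injects 0.192 A into n0 (from n2)
Assemble and solve the 3×3 MNA system:
  V(n1)=17.77  V(n2)=17.77
  i(L1)=0.3645

-0.08976 A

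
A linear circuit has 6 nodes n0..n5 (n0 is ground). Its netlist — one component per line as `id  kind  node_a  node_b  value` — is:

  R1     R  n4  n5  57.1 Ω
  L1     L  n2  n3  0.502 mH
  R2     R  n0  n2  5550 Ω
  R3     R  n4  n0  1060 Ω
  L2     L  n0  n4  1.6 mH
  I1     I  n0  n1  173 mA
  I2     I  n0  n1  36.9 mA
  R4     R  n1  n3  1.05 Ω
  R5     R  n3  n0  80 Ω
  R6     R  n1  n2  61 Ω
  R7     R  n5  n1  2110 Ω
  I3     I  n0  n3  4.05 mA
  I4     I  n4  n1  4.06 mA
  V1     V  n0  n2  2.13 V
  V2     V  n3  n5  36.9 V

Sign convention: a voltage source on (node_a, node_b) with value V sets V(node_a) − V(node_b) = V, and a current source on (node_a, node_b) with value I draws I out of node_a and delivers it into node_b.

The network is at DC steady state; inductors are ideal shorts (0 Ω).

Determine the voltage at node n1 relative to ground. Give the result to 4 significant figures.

Apply KCL at each of the 5 non-ground nodes and solve the resulting linear system.
Node n1: branches {I1, I2, R4, R6, R7, I4} → V_1 = -1.927
Node n2: branches {L1, R2, R6, V1} → V_2 = -2.130
Node n3: branches {L1, R4, R5, I3, V2} → V_3 = -2.130
Node n4: branches {R1, R3, L2, I4} → V_4 = 0.000
Node n5: branches {R1, R7, V2} → V_5 = -39.03
Source currents: i(L1)=-0.9248, i(L2)=0.6876, i(V1)=-0.9286, i(V2)=-0.7011

-1.927 V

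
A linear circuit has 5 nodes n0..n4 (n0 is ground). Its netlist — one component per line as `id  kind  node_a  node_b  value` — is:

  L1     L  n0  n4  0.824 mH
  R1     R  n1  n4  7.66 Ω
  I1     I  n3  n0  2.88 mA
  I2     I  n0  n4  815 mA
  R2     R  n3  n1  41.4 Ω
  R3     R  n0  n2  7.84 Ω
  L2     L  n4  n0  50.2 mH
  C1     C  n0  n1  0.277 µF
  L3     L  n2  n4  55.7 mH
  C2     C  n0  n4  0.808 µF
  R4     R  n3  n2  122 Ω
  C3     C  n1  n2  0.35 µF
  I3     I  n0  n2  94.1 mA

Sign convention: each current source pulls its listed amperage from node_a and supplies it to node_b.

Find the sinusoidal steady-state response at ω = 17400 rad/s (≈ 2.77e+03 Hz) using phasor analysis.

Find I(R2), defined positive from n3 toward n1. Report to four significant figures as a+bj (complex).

-0.02037-0.09069j A

Element admittances at ω=17400 rad/s:
  Y(L1) = 0.000-0.06975j S between n0,n4
  Y(R1) = 0.1305+0.000j S between n1,n4
  I1: injects 0.00288 A into n0 (from n3)
  I2: injects 0.815 A into n4 (from n0)
  Y(R2) = 0.02415+0.000j S between n3,n1
  Y(R3) = 0.1276+0.000j S between n0,n2
  Y(L2) = 0.000-0.001145j S between n4,n0
  Y(C1) = 0.000+0.004820j S between n0,n1
  Y(L3) = 0.000-0.001032j S between n2,n4
  Y(C2) = 0.000+0.01406j S between n0,n4
  Y(R4) = 0.008197+0.000j S between n3,n2
  Y(C3) = 0.000+0.006090j S between n1,n2
  I3: injects 0.0941 A into n2 (from n0)
Assemble and solve the 4×4 MNA system:
  V(n1)=3.272+15.66j  V(n2)=0.2949+0.8381j  V(n3)=2.428+11.90j  V(n4)=2.158+16.61j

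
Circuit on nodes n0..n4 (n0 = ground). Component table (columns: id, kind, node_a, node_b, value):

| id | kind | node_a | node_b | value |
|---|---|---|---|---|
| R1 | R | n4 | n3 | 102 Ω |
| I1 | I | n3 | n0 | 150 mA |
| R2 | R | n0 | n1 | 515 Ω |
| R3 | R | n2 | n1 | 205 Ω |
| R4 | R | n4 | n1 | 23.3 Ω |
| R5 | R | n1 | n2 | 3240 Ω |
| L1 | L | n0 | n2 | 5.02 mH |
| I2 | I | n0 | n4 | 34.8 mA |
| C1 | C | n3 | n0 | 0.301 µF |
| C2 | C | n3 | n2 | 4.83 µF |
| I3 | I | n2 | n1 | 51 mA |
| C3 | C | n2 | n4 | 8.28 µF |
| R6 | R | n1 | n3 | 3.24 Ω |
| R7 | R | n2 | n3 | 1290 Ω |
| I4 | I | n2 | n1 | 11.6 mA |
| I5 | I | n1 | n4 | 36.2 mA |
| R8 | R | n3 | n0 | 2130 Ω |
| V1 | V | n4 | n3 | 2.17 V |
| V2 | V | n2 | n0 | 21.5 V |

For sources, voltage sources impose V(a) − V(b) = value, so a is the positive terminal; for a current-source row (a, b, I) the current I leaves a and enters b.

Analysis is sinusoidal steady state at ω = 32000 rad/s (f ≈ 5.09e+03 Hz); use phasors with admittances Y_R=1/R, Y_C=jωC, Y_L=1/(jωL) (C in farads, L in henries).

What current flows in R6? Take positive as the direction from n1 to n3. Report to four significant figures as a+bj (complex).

0.07813-0.001300j A

Element admittances at ω=32000 rad/s:
  Y(R1) = 0.009804+0.000j S between n4,n3
  I1: injects 0.15 A into n0 (from n3)
  Y(R2) = 0.001942+0.000j S between n0,n1
  Y(R3) = 0.004878+0.000j S between n2,n1
  Y(R4) = 0.04292+0.000j S between n4,n1
  Y(R5) = 0.0003086+0.000j S between n1,n2
  Y(L1) = 0.000-0.006225j S between n0,n2
  I2: injects 0.0348 A into n4 (from n0)
  Y(C1) = 0.000+0.009632j S between n3,n0
  Y(C2) = 0.000+0.1546j S between n3,n2
  I3: injects 0.051 A into n1 (from n2)
  Y(C3) = 0.000+0.2650j S between n2,n4
  Y(R6) = 0.3086+0.000j S between n1,n3
  Y(R7) = 0.0007752+0.000j S between n2,n3
  I4: injects 0.0116 A into n1 (from n2)
  I5: injects 0.0362 A into n4 (from n1)
  Y(R8) = 0.0004695+0.000j S between n3,n0
  V1: constraint V(n4)−V(n3) = 2.17
  V2: constraint V(n2)−V(n0) = 21.5
Assemble and solve the 6×6 MNA system:
  V(n1)=19.93+0.2077j  V(n2)=21.50+0.000j  V(n3)=19.67+0.2119j  V(n4)=21.84+0.2119j
  i(V1)=0.02361-0.09123j  i(V2)=-0.1611-0.05616j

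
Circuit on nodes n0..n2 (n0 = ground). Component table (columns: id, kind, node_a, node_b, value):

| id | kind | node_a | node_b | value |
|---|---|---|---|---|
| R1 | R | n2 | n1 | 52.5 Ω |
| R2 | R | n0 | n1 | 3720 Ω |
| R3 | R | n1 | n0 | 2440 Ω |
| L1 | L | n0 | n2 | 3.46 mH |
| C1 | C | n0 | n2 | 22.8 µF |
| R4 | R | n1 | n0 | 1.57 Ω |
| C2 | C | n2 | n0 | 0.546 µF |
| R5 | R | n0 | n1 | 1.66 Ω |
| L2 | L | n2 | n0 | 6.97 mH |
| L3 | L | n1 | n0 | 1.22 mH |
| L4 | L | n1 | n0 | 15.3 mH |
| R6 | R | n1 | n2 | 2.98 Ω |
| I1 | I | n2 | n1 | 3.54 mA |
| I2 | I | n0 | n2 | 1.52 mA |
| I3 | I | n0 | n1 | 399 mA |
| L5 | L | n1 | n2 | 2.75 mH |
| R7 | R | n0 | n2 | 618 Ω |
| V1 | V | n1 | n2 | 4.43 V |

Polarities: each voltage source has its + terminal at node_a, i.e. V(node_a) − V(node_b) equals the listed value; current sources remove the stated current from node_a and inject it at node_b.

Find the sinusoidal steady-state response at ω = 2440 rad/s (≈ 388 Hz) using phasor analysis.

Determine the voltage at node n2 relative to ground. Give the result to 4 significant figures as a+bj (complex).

-4.000-0.2618j V

Element admittances at ω=2440 rad/s:
  Y(R1) = 0.01905+0.000j S between n2,n1
  Y(R2) = 0.0002688+0.000j S between n0,n1
  Y(R3) = 0.0004098+0.000j S between n1,n0
  Y(L1) = 0.000-0.1184j S between n0,n2
  Y(C1) = 0.000+0.05563j S between n0,n2
  Y(R4) = 0.6369+0.000j S between n1,n0
  Y(C2) = 0.000+0.001332j S between n2,n0
  Y(R5) = 0.6024+0.000j S between n0,n1
  Y(L2) = 0.000-0.05880j S between n2,n0
  Y(L3) = 0.000-0.3359j S between n1,n0
  Y(L4) = 0.000-0.02679j S between n1,n0
  Y(R6) = 0.3356+0.000j S between n1,n2
  I1: injects 0.00354 A into n1 (from n2)
  I2: injects 0.00152 A into n2 (from n0)
  I3: injects 0.399 A into n1 (from n0)
  Y(L5) = 0.000-0.1490j S between n1,n2
  Y(R7) = 0.001618+0.000j S between n0,n2
  V1: constraint V(n1)−V(n2) = 4.43
Assemble and solve the 3×3 MNA system:
  V(n1)=0.4302-0.2618j  V(n2)=-4.000-0.2618j
  i(V1)=-1.607+1.141j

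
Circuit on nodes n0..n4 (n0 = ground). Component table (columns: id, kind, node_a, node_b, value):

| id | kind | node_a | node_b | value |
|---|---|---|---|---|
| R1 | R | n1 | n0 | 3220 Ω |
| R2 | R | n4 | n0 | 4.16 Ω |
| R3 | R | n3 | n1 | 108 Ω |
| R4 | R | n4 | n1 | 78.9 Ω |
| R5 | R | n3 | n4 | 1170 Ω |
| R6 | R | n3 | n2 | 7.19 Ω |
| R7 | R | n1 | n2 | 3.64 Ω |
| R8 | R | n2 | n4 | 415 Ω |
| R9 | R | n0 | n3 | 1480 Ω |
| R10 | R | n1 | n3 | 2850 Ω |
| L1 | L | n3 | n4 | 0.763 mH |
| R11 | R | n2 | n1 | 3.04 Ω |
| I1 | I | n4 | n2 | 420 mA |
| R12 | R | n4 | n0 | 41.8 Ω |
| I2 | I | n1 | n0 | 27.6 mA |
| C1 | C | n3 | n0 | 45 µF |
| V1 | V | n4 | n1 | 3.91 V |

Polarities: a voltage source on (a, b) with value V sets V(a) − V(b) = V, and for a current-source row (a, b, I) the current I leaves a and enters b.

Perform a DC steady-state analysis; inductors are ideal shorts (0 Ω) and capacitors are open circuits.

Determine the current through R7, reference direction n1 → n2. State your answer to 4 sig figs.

-0.3588 A

Element admittances at DC:
  Y(R1) = 0.0003106 S between n1,n0
  Y(R2) = 0.2404 S between n4,n0
  Y(R3) = 0.009259 S between n3,n1
  Y(R4) = 0.01267 S between n4,n1
  Y(R5) = 0.0008547 S between n3,n4
  Y(R6) = 0.1391 S between n3,n2
  Y(R7) = 0.2747 S between n1,n2
  Y(R8) = 0.002410 S between n2,n4
  Y(R9) = 0.0006757 S between n0,n3
  Y(R10) = 0.0003509 S between n1,n3
  L1: short n3↔n4 (DC inductor)
  Y(R11) = 0.3289 S between n2,n1
  I1: injects 0.42 A into n2 (from n4)
  Y(R12) = 0.02392 S between n4,n0
  I2: injects 0.0276 A into n0 (from n1)
  Y(C1) = 0.000 S between n3,n0
  V1: constraint V(n4)−V(n1) = 3.91
Assemble and solve the 6×6 MNA system:
  V(n1)=-4.009  V(n2)=-2.703  V(n3)=-0.09946  V(n4)=-0.09946
  i(L1)=-0.3997  i(V1)=-0.8492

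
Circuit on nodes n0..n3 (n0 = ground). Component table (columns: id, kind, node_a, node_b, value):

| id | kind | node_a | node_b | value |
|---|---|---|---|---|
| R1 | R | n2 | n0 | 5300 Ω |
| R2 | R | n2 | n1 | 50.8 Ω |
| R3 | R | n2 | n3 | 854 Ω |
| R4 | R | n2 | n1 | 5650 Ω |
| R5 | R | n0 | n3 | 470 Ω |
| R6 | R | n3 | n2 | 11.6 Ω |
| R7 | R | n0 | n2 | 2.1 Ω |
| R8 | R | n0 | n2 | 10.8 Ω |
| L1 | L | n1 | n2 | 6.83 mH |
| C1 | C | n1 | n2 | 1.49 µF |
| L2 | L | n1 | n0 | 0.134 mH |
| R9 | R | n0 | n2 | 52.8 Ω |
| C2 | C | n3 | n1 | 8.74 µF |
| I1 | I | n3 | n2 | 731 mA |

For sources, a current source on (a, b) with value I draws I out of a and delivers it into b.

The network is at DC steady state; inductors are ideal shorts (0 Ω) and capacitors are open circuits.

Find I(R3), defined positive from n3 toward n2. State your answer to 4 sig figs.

-0.009563 A

Apply KCL at each of the 3 non-ground nodes and solve the resulting linear system.
Node n1: branches {R2, R4, L1, C1, L2, C2} → V_1 = 0.000
Node n2: branches {R1, R2, R3, R4, R6, R7, R8, L1, C1, R9, I1} → V_2 = 0.000
Node n3: branches {R3, R5, R6, C2, I1} → V_3 = -8.167
Source currents: i(L1)=-0.01738, i(L2)=0.01738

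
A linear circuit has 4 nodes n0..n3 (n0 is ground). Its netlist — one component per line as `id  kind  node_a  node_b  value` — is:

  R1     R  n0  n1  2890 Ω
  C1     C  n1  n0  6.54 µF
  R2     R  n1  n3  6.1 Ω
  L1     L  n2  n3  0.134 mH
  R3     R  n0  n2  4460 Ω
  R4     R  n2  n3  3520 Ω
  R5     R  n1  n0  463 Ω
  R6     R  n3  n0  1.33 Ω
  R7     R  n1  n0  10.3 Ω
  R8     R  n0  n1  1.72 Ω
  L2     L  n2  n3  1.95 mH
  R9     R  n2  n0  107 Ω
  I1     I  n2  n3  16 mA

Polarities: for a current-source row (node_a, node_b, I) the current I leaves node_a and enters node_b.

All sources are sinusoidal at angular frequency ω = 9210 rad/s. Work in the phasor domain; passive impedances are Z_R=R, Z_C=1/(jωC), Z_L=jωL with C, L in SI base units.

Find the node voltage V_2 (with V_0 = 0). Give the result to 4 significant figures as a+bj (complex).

-0.0002053-0.01828j V

Apply KCL at each of the 3 non-ground nodes and solve the resulting linear system.
Node n1: branches {R1, C1, R2, R5, R7, R8} → V_1 = 3.249e-06+3.815e-05j
Node n2: branches {L1, R3, R4, L2, R9, I1} → V_2 = -0.0002053-0.01828j
Node n3: branches {R2, L1, R4, R6, L2, I1} → V_3 = 2.727e-06+0.0001978j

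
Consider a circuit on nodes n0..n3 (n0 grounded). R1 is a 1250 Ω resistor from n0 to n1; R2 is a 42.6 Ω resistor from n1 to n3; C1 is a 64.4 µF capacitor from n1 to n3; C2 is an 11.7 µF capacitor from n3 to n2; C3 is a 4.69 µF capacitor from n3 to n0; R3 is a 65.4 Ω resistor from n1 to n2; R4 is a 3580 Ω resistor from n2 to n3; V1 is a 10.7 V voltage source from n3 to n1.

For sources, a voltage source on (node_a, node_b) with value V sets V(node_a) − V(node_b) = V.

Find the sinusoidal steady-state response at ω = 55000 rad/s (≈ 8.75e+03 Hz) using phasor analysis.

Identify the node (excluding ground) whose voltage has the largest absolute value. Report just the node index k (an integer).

Element admittances at ω=55000 rad/s:
  Y(R1) = 0.0008000+0.000j S between n0,n1
  Y(R2) = 0.02347+0.000j S between n1,n3
  Y(C1) = 0.000+3.542j S between n1,n3
  Y(C2) = 0.000+0.6435j S between n3,n2
  Y(C3) = 0.000+0.2580j S between n3,n0
  Y(R3) = 0.01529+0.000j S between n1,n2
  Y(R4) = 0.0002793+0.000j S between n2,n3
  V1: constraint V(n3)−V(n1) = 10.7
Assemble and solve the 4×4 MNA system:
  V(n1)=-10.70-0.03318j  V(n2)=-0.006045+0.2209j  V(n3)=0.0001029-0.03318j
  i(V1)=-0.4232-37.90j

1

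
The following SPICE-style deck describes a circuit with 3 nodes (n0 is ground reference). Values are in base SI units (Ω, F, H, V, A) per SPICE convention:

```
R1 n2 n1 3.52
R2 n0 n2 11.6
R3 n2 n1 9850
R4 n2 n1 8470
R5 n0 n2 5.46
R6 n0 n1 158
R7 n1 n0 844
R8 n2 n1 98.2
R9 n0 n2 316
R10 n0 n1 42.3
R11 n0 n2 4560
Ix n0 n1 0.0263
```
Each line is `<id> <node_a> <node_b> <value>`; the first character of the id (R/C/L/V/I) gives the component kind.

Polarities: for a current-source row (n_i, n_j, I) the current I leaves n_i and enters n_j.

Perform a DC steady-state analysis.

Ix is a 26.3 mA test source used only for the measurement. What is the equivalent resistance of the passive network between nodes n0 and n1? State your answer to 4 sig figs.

Apply KCL at each of the 2 non-ground nodes and solve the resulting linear system.
Node n1: branches {R1, R3, R4, R6, R7, R8, R10, Ix} → V_1 = 0.1522
Node n2: branches {R1, R2, R3, R4, R5, R8, R9, R11} → V_2 = 0.07904

R_eq = 5.789 Ω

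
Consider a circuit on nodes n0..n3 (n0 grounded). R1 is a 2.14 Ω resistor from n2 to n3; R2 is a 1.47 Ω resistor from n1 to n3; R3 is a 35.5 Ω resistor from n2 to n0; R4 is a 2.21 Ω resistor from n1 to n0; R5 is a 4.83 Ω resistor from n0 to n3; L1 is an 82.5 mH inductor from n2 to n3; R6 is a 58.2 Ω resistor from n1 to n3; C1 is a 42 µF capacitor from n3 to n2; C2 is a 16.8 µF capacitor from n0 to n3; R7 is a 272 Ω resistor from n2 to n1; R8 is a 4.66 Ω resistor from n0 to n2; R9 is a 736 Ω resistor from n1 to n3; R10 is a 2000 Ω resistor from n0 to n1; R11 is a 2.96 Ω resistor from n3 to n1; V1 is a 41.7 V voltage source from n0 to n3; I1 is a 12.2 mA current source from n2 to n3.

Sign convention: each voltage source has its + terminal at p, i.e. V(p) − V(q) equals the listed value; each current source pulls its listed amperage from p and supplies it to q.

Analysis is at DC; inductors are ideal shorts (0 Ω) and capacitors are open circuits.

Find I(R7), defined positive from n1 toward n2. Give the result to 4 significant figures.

0.04651 A

Element admittances at DC:
  Y(R1) = 0.4673 S between n2,n3
  Y(R2) = 0.6803 S between n1,n3
  Y(R3) = 0.02817 S between n2,n0
  Y(R4) = 0.4525 S between n1,n0
  Y(R5) = 0.2070 S between n0,n3
  L1: short n2↔n3 (DC inductor)
  Y(R6) = 0.01718 S between n1,n3
  Y(C1) = 0.000 S between n3,n2
  Y(C2) = 0.000 S between n0,n3
  Y(R7) = 0.003676 S between n2,n1
  Y(R8) = 0.2146 S between n0,n2
  Y(R9) = 0.001359 S between n1,n3
  Y(R10) = 0.0005000 S between n0,n1
  Y(R11) = 0.3378 S between n3,n1
  V1: constraint V(n0)−V(n3) = 41.7
  I1: injects 0.0122 A into n3 (from n2)
Assemble and solve the 5×5 MNA system:
  V(n1)=-29.05  V(n2)=-41.70  V(n3)=-41.70
  i(L1)=10.16  i(V1)=-31.92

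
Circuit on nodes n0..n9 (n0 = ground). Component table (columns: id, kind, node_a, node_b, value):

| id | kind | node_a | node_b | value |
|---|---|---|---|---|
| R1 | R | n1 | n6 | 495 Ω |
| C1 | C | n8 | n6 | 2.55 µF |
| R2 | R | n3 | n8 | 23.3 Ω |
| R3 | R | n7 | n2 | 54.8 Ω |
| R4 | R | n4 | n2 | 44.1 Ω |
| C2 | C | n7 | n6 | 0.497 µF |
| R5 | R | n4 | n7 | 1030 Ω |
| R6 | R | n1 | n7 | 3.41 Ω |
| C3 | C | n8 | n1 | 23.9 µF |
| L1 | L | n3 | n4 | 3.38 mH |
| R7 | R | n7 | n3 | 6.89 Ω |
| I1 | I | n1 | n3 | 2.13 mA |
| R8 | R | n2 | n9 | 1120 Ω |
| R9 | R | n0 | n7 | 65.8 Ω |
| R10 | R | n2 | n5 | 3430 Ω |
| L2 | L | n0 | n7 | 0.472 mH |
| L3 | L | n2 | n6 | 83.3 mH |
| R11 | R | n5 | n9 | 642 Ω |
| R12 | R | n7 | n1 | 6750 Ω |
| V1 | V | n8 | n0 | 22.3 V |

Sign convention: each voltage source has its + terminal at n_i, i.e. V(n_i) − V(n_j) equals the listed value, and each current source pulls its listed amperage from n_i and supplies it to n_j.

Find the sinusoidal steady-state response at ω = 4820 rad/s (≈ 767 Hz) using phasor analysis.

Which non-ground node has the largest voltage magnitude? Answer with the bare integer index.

6

Apply KCL at each of the 9 non-ground nodes and solve the resulting linear system.
Node n1: branches {R1, R6, C3, I1, R12} → V_1 = 0.9444+14.48j
Node n2: branches {R3, R4, R8, R10, L3} → V_2 = -1.511+3.257j
Node n3: branches {R2, L1, R7, I1} → V_3 = 0.9826+4.722j
Node n4: branches {R4, R5, L1} → V_4 = 1.094+3.665j
Node n5: branches {R10, R11} → V_5 = -1.511+3.257j
Node n6: branches {R1, C1, C2, L3} → V_6 = 23.51+4.284j
Node n7: branches {R3, C2, R5, R6, R7, R9, L2, R12} → V_7 = -4.889+6.165j
Node n8: branches {C1, R2, C3, V1} → V_8 = 22.30+0.000j
Node n9: branches {R8, R11} → V_9 = -1.511+3.257j
Source currents: i(V1)=-2.636-2.243j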